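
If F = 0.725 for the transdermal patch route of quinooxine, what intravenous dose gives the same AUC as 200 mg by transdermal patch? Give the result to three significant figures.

Systemic exposure from an extravascular dose = F × D_ev, so the equivalent IV dose is F × D_ev.
D_iv = F × D_ev = 0.725 × 200 = 145 mg

D_iv = 145 mg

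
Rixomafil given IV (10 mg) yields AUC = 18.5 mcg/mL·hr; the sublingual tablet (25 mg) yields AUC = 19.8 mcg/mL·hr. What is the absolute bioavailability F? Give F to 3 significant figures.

F = 0.428

F = (AUC_ev / D_ev) / (AUC_iv / D_iv)
  = (19.8/25) / (18.5/10)
  = 0.792 / 1.85 = 0.4281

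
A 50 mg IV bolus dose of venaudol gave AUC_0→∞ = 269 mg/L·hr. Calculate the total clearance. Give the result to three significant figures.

CL = 0.186 L/hr

CL = Dose_iv / AUC_0→∞
   = 50 / 269 = 0.185874 L/hr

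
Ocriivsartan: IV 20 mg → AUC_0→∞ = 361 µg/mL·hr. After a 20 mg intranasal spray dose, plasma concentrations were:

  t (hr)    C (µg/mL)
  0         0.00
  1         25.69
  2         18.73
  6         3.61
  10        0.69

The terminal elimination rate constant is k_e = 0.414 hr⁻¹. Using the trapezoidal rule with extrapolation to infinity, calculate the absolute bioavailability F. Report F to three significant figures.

F = 0.249

Trapezoidal AUC_0→10 (intranasal spray):
  [0→1]: (0.00+25.69)/2 × 1 = 12.845
  [1→2]: (25.69+18.73)/2 × 1 = 22.21
  [2→6]: (18.73+3.61)/2 × 4 = 44.68
  [6→10]: (3.61+0.69)/2 × 4 = 8.6
  Sum = 88.335 µg/mL·hr
Tail: C_last/k_e = 0.69/0.414 = 1.667
AUC_0→∞ (intranasal spray) = 88.335 + 1.667 = 90.002 µg/mL·hr
F = (AUC_ev/D_ev)/(AUC_iv/D_iv) = (90.002/20)/(361/20) = 4.5001/18.05 = 0.2493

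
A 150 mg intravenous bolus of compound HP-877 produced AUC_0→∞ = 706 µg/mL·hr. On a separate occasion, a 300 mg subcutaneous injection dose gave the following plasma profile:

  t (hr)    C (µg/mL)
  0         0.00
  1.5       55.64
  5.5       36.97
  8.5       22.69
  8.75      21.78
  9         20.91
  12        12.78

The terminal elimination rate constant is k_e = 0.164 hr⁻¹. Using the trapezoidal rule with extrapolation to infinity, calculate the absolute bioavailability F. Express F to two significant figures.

F = 0.32

Trapezoidal AUC_0→12 (subcutaneous injection):
  [0→1.5]: (0.00+55.64)/2 × 1.5 = 41.73
  [1.5→5.5]: (55.64+36.97)/2 × 4 = 185.22
  [5.5→8.5]: (36.97+22.69)/2 × 3 = 89.49
  [8.5→8.75]: (22.69+21.78)/2 × 0.25 = 5.55875
  [8.75→9]: (21.78+20.91)/2 × 0.25 = 5.33625
  [9→12]: (20.91+12.78)/2 × 3 = 50.535
  Sum = 377.87 µg/mL·hr
Tail: C_last/k_e = 12.78/0.164 = 77.927
AUC_0→∞ (subcutaneous injection) = 377.87 + 77.927 = 455.797 µg/mL·hr
F = (AUC_ev/D_ev)/(AUC_iv/D_iv) = (455.797/300)/(706/150) = 1.51932/4.70667 = 0.3228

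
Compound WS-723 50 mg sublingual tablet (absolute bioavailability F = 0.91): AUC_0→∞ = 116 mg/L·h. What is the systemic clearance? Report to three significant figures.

CL = 0.392 L/h

CL = F × Dose / AUC_0→∞
   = 0.91 × 50 / 116 = 0.392241 L/h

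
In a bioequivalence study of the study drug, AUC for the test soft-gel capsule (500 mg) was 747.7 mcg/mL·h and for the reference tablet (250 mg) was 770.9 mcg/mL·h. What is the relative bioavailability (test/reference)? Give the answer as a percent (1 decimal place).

F_rel = (AUC_test/D_test) / (AUC_ref/D_ref)
      = (747.7/500) / (770.9/250)
      = 1.4954 / 3.0836 = 0.4850 = 48.50%

F_rel = 48.5%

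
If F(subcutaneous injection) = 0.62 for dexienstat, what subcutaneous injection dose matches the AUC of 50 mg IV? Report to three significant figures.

For equal systemic exposure: F × D_ev = D_iv
D_ev = D_iv / F = 50 / 0.62 = 80.6452 mg

D_subcutaneous = 80.6 mg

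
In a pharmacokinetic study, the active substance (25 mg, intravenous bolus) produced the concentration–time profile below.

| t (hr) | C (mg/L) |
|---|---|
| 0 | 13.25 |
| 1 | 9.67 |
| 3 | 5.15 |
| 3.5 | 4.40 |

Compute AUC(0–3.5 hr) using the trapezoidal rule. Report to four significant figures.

AUC = 28.67 mg/L·hr

Trapezoidal AUC_0→3.5:
  [0→1]: (13.25+9.67)/2 × 1 = 11.46
  [1→3]: (9.67+5.15)/2 × 2 = 14.82
  [3→3.5]: (5.15+4.40)/2 × 0.5 = 2.3875
  Sum = 28.6675 mg/L·hr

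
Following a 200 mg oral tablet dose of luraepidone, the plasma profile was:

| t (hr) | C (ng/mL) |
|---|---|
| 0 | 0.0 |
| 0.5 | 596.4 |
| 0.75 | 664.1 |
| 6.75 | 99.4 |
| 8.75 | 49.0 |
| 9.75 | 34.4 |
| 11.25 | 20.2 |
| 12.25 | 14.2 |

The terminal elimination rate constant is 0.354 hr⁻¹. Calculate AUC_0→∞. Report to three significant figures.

AUC = 2890 ng/mL·hr

Trapezoidal AUC_0→12.25:
  [0→0.5]: (0.0+596.4)/2 × 0.5 = 149.1
  [0.5→0.75]: (596.4+664.1)/2 × 0.25 = 157.5625
  [0.75→6.75]: (664.1+99.4)/2 × 6 = 2290.5
  [6.75→8.75]: (99.4+49.0)/2 × 2 = 148.4
  [8.75→9.75]: (49.0+34.4)/2 × 1 = 41.7
  [9.75→11.25]: (34.4+20.2)/2 × 1.5 = 40.95
  [11.25→12.25]: (20.2+14.2)/2 × 1 = 17.2
  Sum = 2845.4125 ng/mL·hr
Extrapolated tail: C_last / k_e = 14.2 / 0.354 = 40.113
AUC_0→∞ = 2845.4125 + 40.113 = 2885.5255 ng/mL·hr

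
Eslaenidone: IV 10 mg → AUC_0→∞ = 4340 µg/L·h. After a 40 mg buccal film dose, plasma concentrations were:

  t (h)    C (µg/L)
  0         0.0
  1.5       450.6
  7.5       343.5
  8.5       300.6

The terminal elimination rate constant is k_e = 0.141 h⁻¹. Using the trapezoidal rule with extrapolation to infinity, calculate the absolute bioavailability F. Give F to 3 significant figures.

Trapezoidal AUC_0→8.5 (buccal film):
  [0→1.5]: (0.0+450.6)/2 × 1.5 = 337.95
  [1.5→7.5]: (450.6+343.5)/2 × 6 = 2382.3
  [7.5→8.5]: (343.5+300.6)/2 × 1 = 322.05
  Sum = 3042.3 µg/L·h
Tail: C_last/k_e = 300.6/0.141 = 2131.915
AUC_0→∞ (buccal film) = 3042.3 + 2131.915 = 5174.215 µg/L·h
F = (AUC_ev/D_ev)/(AUC_iv/D_iv) = (5174.215/40)/(4340/10) = 129.355/434 = 0.2981

F = 0.298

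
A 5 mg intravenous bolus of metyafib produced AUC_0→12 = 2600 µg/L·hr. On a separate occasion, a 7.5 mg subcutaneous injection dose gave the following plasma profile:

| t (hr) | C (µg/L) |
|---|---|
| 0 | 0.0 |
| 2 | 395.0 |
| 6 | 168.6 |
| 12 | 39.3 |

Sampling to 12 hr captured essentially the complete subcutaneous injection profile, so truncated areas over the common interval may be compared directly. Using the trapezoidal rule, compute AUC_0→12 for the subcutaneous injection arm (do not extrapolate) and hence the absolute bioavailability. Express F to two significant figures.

F = 0.55

Trapezoidal AUC_0→12 (subcutaneous injection):
  [0→2]: (0.0+395.0)/2 × 2 = 395.0
  [2→6]: (395.0+168.6)/2 × 4 = 1127.2
  [6→12]: (168.6+39.3)/2 × 6 = 623.7
  Sum = 2145.9 µg/L·hr
F = (AUC_ev/D_ev)/(AUC_iv/D_iv) = (2145.9/7.5)/(2600/5) = 286.12/520 = 0.5502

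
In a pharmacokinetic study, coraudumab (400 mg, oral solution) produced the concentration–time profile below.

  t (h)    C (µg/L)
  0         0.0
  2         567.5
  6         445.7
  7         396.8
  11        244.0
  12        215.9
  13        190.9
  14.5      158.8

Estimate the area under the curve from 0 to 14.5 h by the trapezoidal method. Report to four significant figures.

AUC = 4992 µg/L·h

Trapezoidal AUC_0→14.5:
  [0→2]: (0.0+567.5)/2 × 2 = 567.5
  [2→6]: (567.5+445.7)/2 × 4 = 2026.4
  [6→7]: (445.7+396.8)/2 × 1 = 421.25
  [7→11]: (396.8+244.0)/2 × 4 = 1281.6
  [11→12]: (244.0+215.9)/2 × 1 = 229.95
  [12→13]: (215.9+190.9)/2 × 1 = 203.4
  [13→14.5]: (190.9+158.8)/2 × 1.5 = 262.275
  Sum = 4992.375 µg/L·h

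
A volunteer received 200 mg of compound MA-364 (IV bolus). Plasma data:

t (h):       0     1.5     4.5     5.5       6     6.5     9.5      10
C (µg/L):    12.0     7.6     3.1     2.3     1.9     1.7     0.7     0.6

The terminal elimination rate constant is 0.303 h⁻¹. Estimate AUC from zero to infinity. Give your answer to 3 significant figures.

Trapezoidal AUC_0→10:
  [0→1.5]: (12.0+7.6)/2 × 1.5 = 14.7
  [1.5→4.5]: (7.6+3.1)/2 × 3 = 16.05
  [4.5→5.5]: (3.1+2.3)/2 × 1 = 2.7
  [5.5→6]: (2.3+1.9)/2 × 0.5 = 1.05
  [6→6.5]: (1.9+1.7)/2 × 0.5 = 0.9
  [6.5→9.5]: (1.7+0.7)/2 × 3 = 3.6
  [9.5→10]: (0.7+0.6)/2 × 0.5 = 0.325
  Sum = 39.325 µg/L·h
Extrapolated tail: C_last / k_e = 0.6 / 0.303 = 1.980
AUC_0→∞ = 39.325 + 1.980 = 41.305 µg/L·h

AUC = 41.3 µg/L·h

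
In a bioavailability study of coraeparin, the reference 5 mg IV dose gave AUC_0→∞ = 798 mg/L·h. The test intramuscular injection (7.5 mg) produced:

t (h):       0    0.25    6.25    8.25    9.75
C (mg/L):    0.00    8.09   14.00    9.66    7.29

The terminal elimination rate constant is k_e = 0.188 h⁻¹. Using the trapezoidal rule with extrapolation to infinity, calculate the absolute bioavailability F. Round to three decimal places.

F = 0.119

Trapezoidal AUC_0→9.75 (intramuscular injection):
  [0→0.25]: (0.00+8.09)/2 × 0.25 = 1.01125
  [0.25→6.25]: (8.09+14.00)/2 × 6 = 66.27
  [6.25→8.25]: (14.00+9.66)/2 × 2 = 23.66
  [8.25→9.75]: (9.66+7.29)/2 × 1.5 = 12.7125
  Sum = 103.65375 mg/L·h
Tail: C_last/k_e = 7.29/0.188 = 38.777
AUC_0→∞ (intramuscular injection) = 103.65375 + 38.777 = 142.43075 mg/L·h
F = (AUC_ev/D_ev)/(AUC_iv/D_iv) = (142.43075/7.5)/(798/5) = 18.9908/159.6 = 0.1190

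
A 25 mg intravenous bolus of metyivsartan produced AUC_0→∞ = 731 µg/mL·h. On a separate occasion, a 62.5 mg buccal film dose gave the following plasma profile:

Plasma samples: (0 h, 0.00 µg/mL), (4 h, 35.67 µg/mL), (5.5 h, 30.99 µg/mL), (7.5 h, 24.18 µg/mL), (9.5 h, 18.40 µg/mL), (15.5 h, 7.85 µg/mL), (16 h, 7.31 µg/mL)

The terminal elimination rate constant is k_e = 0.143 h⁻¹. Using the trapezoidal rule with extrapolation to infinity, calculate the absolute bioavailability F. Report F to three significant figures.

F = 0.193

Trapezoidal AUC_0→16 (buccal film):
  [0→4]: (0.00+35.67)/2 × 4 = 71.34
  [4→5.5]: (35.67+30.99)/2 × 1.5 = 49.995
  [5.5→7.5]: (30.99+24.18)/2 × 2 = 55.17
  [7.5→9.5]: (24.18+18.40)/2 × 2 = 42.58
  [9.5→15.5]: (18.40+7.85)/2 × 6 = 78.75
  [15.5→16]: (7.85+7.31)/2 × 0.5 = 3.79
  Sum = 301.625 µg/mL·h
Tail: C_last/k_e = 7.31/0.143 = 51.119
AUC_0→∞ (buccal film) = 301.625 + 51.119 = 352.744 µg/mL·h
F = (AUC_ev/D_ev)/(AUC_iv/D_iv) = (352.744/62.5)/(731/25) = 5.643904/29.24 = 0.1930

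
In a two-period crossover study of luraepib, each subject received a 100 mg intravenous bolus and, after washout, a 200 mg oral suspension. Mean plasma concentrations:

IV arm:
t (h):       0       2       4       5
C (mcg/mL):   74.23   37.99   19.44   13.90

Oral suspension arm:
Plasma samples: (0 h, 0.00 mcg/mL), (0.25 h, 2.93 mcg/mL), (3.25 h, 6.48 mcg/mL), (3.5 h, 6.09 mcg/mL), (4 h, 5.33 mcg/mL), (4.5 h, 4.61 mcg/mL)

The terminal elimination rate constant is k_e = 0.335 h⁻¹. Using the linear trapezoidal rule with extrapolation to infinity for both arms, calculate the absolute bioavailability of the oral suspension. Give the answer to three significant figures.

Trapezoidal AUC_0→5 (IV):
  [0→2]: (74.23+37.99)/2 × 2 = 112.22
  [2→4]: (37.99+19.44)/2 × 2 = 57.43
  [4→5]: (19.44+13.90)/2 × 1 = 16.67
  Sum = 186.32 mcg/mL·h
IV tail: 13.90/0.335 = 41.493; AUC_iv,0→∞ = 186.32 + 41.493 = 227.813 mcg/mL·h
Trapezoidal AUC_0→4.5 (oral suspension):
  [0→0.25]: (0.00+2.93)/2 × 0.25 = 0.36625
  [0.25→3.25]: (2.93+6.48)/2 × 3 = 14.115
  [3.25→3.5]: (6.48+6.09)/2 × 0.25 = 1.57125
  [3.5→4]: (6.09+5.33)/2 × 0.5 = 2.855
  [4→4.5]: (5.33+4.61)/2 × 0.5 = 2.485
  Sum = 21.3925 mcg/mL·h
oral suspension tail: 4.61/0.335 = 13.761; AUC_ev,0→∞ = 21.3925 + 13.761 = 35.1535 mcg/mL·h
F = (AUC_ev/D_ev)/(AUC_iv/D_iv) = (35.1535/200)/(227.813/100) = 0.1757675/2.27813 = 0.0772

F = 0.0772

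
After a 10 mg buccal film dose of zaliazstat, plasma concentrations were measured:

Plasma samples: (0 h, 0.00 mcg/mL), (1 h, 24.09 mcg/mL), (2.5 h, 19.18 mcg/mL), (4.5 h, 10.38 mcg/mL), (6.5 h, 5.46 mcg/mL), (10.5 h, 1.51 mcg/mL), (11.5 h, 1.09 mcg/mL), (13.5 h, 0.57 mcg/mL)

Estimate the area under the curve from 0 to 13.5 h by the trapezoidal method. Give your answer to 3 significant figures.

Trapezoidal AUC_0→13.5:
  [0→1]: (0.00+24.09)/2 × 1 = 12.045
  [1→2.5]: (24.09+19.18)/2 × 1.5 = 32.4525
  [2.5→4.5]: (19.18+10.38)/2 × 2 = 29.56
  [4.5→6.5]: (10.38+5.46)/2 × 2 = 15.84
  [6.5→10.5]: (5.46+1.51)/2 × 4 = 13.94
  [10.5→11.5]: (1.51+1.09)/2 × 1 = 1.3
  [11.5→13.5]: (1.09+0.57)/2 × 2 = 1.66
  Sum = 106.7975 mcg/mL·h

AUC = 107 mcg/mL·h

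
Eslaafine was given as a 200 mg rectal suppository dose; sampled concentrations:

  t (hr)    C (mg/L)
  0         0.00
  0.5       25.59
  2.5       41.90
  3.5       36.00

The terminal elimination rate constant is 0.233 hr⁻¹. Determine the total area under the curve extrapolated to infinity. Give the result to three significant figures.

Trapezoidal AUC_0→3.5:
  [0→0.5]: (0.00+25.59)/2 × 0.5 = 6.3975
  [0.5→2.5]: (25.59+41.90)/2 × 2 = 67.49
  [2.5→3.5]: (41.90+36.00)/2 × 1 = 38.95
  Sum = 112.8375 mg/L·hr
Extrapolated tail: C_last / k_e = 36.00 / 0.233 = 154.506
AUC_0→∞ = 112.8375 + 154.506 = 267.3435 mg/L·hr

AUC = 267 mg/L·hr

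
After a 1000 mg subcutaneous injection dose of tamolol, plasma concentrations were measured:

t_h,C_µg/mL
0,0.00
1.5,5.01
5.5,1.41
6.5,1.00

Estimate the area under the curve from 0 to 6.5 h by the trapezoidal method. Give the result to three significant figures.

Trapezoidal AUC_0→6.5:
  [0→1.5]: (0.00+5.01)/2 × 1.5 = 3.7575
  [1.5→5.5]: (5.01+1.41)/2 × 4 = 12.84
  [5.5→6.5]: (1.41+1.00)/2 × 1 = 1.205
  Sum = 17.8025 µg/mL·h

AUC = 17.8 µg/mL·h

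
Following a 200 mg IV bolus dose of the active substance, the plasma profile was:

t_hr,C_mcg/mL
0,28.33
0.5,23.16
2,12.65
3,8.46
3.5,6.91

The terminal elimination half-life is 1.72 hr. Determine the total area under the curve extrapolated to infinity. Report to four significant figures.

AUC = 71.27 mcg/mL·hr

Trapezoidal AUC_0→3.5:
  [0→0.5]: (28.33+23.16)/2 × 0.5 = 12.8725
  [0.5→2]: (23.16+12.65)/2 × 1.5 = 26.8575
  [2→3]: (12.65+8.46)/2 × 1 = 10.555
  [3→3.5]: (8.46+6.91)/2 × 0.5 = 3.8425
  Sum = 54.1275 mcg/mL·hr
k_e = ln2 / t½ = 0.693147 / 1.72 = 0.4030 hr^-1
Extrapolated tail: C_last / k_e = 6.91 / 0.403 = 17.146
AUC_0→∞ = 54.1275 + 17.146 = 71.2735 mcg/mL·hr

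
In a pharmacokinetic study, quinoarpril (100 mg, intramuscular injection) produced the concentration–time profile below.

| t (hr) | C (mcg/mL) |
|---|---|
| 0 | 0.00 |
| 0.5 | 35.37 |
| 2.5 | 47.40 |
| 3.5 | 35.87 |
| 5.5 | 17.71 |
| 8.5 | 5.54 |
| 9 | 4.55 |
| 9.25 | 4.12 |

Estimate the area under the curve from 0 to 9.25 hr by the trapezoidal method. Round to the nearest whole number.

AUC = 225 mcg/mL·hr

Trapezoidal AUC_0→9.25:
  [0→0.5]: (0.00+35.37)/2 × 0.5 = 8.8425
  [0.5→2.5]: (35.37+47.40)/2 × 2 = 82.77
  [2.5→3.5]: (47.40+35.87)/2 × 1 = 41.635
  [3.5→5.5]: (35.87+17.71)/2 × 2 = 53.58
  [5.5→8.5]: (17.71+5.54)/2 × 3 = 34.875
  [8.5→9]: (5.54+4.55)/2 × 0.5 = 2.5225
  [9→9.25]: (4.55+4.12)/2 × 0.25 = 1.08375
  Sum = 225.30875 mcg/mL·hr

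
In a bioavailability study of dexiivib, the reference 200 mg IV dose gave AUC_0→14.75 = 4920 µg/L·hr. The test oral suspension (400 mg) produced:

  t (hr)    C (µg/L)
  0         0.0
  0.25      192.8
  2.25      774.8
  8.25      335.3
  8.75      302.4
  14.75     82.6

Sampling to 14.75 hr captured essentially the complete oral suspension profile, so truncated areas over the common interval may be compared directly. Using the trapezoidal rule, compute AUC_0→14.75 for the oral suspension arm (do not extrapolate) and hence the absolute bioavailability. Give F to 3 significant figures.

F = 0.573

Trapezoidal AUC_0→14.75 (oral suspension):
  [0→0.25]: (0.0+192.8)/2 × 0.25 = 24.1
  [0.25→2.25]: (192.8+774.8)/2 × 2 = 967.6
  [2.25→8.25]: (774.8+335.3)/2 × 6 = 3330.3
  [8.25→8.75]: (335.3+302.4)/2 × 0.5 = 159.425
  [8.75→14.75]: (302.4+82.6)/2 × 6 = 1155.0
  Sum = 5636.425 µg/L·hr
F = (AUC_ev/D_ev)/(AUC_iv/D_iv) = (5636.425/400)/(4920/200) = 14.0911/24.6 = 0.5728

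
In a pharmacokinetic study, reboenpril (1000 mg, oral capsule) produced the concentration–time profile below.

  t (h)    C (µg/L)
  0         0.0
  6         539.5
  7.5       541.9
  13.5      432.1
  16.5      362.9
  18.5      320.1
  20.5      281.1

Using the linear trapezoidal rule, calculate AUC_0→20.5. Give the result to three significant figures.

Trapezoidal AUC_0→20.5:
  [0→6]: (0.0+539.5)/2 × 6 = 1618.5
  [6→7.5]: (539.5+541.9)/2 × 1.5 = 811.05
  [7.5→13.5]: (541.9+432.1)/2 × 6 = 2922.0
  [13.5→16.5]: (432.1+362.9)/2 × 3 = 1192.5
  [16.5→18.5]: (362.9+320.1)/2 × 2 = 683.0
  [18.5→20.5]: (320.1+281.1)/2 × 2 = 601.2
  Sum = 7828.25 µg/L·h

AUC = 7830 µg/L·h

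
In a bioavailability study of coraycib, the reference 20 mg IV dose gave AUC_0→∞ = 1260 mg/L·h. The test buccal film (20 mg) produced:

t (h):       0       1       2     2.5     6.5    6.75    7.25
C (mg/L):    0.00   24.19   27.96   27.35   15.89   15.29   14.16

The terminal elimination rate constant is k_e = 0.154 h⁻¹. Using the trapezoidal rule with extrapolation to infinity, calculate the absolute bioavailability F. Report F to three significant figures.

Trapezoidal AUC_0→7.25 (buccal film):
  [0→1]: (0.00+24.19)/2 × 1 = 12.095
  [1→2]: (24.19+27.96)/2 × 1 = 26.075
  [2→2.5]: (27.96+27.35)/2 × 0.5 = 13.8275
  [2.5→6.5]: (27.35+15.89)/2 × 4 = 86.48
  [6.5→6.75]: (15.89+15.29)/2 × 0.25 = 3.8975
  [6.75→7.25]: (15.29+14.16)/2 × 0.5 = 7.3625
  Sum = 149.7375 mg/L·h
Tail: C_last/k_e = 14.16/0.154 = 91.948
AUC_0→∞ (buccal film) = 149.7375 + 91.948 = 241.6855 mg/L·h
F = (AUC_ev/D_ev)/(AUC_iv/D_iv) = (241.6855/20)/(1260/20) = 12.084275/63 = 0.1918

F = 0.192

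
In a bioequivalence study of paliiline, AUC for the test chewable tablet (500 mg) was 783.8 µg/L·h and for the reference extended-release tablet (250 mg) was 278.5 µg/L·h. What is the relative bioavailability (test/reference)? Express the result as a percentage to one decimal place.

F_rel = 140.7%

F_rel = (AUC_test/D_test) / (AUC_ref/D_ref)
      = (783.8/500) / (278.5/250)
      = 1.5676 / 1.114 = 1.4072 = 140.72%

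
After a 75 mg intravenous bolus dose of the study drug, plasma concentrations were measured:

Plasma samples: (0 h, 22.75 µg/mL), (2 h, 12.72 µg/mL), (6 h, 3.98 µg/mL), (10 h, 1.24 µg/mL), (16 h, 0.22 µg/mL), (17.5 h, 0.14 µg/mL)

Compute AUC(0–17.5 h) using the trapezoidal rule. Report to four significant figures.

AUC = 83.96 µg/mL·h

Trapezoidal AUC_0→17.5:
  [0→2]: (22.75+12.72)/2 × 2 = 35.47
  [2→6]: (12.72+3.98)/2 × 4 = 33.4
  [6→10]: (3.98+1.24)/2 × 4 = 10.44
  [10→16]: (1.24+0.22)/2 × 6 = 4.38
  [16→17.5]: (0.22+0.14)/2 × 1.5 = 0.27
  Sum = 83.96 µg/mL·h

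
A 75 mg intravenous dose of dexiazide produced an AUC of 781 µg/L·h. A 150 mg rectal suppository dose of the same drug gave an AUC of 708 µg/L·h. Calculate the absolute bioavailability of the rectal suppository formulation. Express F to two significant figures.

F = 0.45

F = (AUC_ev / D_ev) / (AUC_iv / D_iv)
  = (708/150) / (781/75)
  = 4.72 / 10.4133 = 0.4533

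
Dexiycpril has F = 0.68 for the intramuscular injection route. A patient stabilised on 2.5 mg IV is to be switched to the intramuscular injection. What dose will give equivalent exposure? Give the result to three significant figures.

For equal systemic exposure: F × D_ev = D_iv
D_ev = D_iv / F = 2.5 / 0.68 = 3.67647 mg

D_intramuscular = 3.68 mg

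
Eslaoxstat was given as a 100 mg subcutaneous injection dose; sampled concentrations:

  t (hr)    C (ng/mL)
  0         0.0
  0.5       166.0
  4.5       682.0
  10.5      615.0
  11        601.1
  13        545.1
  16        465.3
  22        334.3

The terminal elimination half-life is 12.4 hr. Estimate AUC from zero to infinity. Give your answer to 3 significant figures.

AUC = 17000 ng/mL·hr

Trapezoidal AUC_0→22:
  [0→0.5]: (0.0+166.0)/2 × 0.5 = 41.5
  [0.5→4.5]: (166.0+682.0)/2 × 4 = 1696.0
  [4.5→10.5]: (682.0+615.0)/2 × 6 = 3891.0
  [10.5→11]: (615.0+601.1)/2 × 0.5 = 304.025
  [11→13]: (601.1+545.1)/2 × 2 = 1146.2
  [13→16]: (545.1+465.3)/2 × 3 = 1515.6
  [16→22]: (465.3+334.3)/2 × 6 = 2398.8
  Sum = 10993.125 ng/mL·hr
k_e = ln2 / t½ = 0.693147 / 12.4 = 0.0559 hr^-1
Extrapolated tail: C_last / k_e = 334.3 / 0.0559 = 5980.322
AUC_0→∞ = 10993.125 + 5980.322 = 16973.447 ng/mL·hr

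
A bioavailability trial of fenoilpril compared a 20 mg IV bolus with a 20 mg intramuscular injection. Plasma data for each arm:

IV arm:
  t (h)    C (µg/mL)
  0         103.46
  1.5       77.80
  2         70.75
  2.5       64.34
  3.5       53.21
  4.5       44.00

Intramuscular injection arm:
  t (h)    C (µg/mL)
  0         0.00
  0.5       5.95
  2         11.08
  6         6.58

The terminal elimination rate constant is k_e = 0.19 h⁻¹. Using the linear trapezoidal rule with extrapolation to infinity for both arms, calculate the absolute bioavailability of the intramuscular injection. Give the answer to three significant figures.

Trapezoidal AUC_0→4.5 (IV):
  [0→1.5]: (103.46+77.80)/2 × 1.5 = 135.945
  [1.5→2]: (77.80+70.75)/2 × 0.5 = 37.1375
  [2→2.5]: (70.75+64.34)/2 × 0.5 = 33.7725
  [2.5→3.5]: (64.34+53.21)/2 × 1 = 58.775
  [3.5→4.5]: (53.21+44.00)/2 × 1 = 48.605
  Sum = 314.235 µg/mL·h
IV tail: 44.00/0.19 = 231.579; AUC_iv,0→∞ = 314.235 + 231.579 = 545.814 µg/mL·h
Trapezoidal AUC_0→6 (intramuscular injection):
  [0→0.5]: (0.00+5.95)/2 × 0.5 = 1.4875
  [0.5→2]: (5.95+11.08)/2 × 1.5 = 12.7725
  [2→6]: (11.08+6.58)/2 × 4 = 35.32
  Sum = 49.58 µg/mL·h
intramuscular injection tail: 6.58/0.19 = 34.632; AUC_ev,0→∞ = 49.58 + 34.632 = 84.212 µg/mL·h
F = (AUC_ev/D_ev)/(AUC_iv/D_iv) = (84.212/20)/(545.814/20) = 4.2106/27.2907 = 0.1543

F = 0.154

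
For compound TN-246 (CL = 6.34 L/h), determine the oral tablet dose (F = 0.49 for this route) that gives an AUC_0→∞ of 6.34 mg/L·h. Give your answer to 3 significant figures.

Dose = 82.0 mg

Dose = CL × AUC_0→∞ / F
     = 6.34 × 6.34 / 0.49 = 82.0318 mg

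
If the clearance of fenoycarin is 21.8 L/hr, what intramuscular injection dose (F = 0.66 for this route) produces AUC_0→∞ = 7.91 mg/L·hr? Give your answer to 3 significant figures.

Dose = CL × AUC_0→∞ / F
     = 21.8 × 7.91 / 0.66 = 261.27 mg

Dose = 261 mg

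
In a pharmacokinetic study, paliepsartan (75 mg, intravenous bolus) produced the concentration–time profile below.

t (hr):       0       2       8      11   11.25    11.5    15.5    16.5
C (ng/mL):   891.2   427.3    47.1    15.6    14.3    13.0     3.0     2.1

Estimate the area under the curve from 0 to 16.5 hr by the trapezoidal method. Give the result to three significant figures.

Trapezoidal AUC_0→16.5:
  [0→2]: (891.2+427.3)/2 × 2 = 1318.5
  [2→8]: (427.3+47.1)/2 × 6 = 1423.2
  [8→11]: (47.1+15.6)/2 × 3 = 94.05
  [11→11.25]: (15.6+14.3)/2 × 0.25 = 3.7375
  [11.25→11.5]: (14.3+13.0)/2 × 0.25 = 3.4125
  [11.5→15.5]: (13.0+3.0)/2 × 4 = 32.0
  [15.5→16.5]: (3.0+2.1)/2 × 1 = 2.55
  Sum = 2877.45 ng/mL·hr

AUC = 2880 ng/mL·hr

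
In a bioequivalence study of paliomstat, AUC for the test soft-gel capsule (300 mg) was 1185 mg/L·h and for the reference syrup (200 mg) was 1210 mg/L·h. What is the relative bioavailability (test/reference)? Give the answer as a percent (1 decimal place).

F_rel = (AUC_test/D_test) / (AUC_ref/D_ref)
      = (1185/300) / (1210/200)
      = 3.95 / 6.05 = 0.6529 = 65.29%

F_rel = 65.3%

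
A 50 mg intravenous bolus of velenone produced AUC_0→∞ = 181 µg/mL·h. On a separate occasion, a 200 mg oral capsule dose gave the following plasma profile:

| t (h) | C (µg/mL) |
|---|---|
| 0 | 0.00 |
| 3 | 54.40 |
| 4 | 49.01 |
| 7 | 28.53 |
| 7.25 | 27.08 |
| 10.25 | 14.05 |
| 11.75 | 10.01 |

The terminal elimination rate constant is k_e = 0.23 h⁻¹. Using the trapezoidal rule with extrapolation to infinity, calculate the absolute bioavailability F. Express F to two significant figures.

Trapezoidal AUC_0→11.75 (oral capsule):
  [0→3]: (0.00+54.40)/2 × 3 = 81.6
  [3→4]: (54.40+49.01)/2 × 1 = 51.705
  [4→7]: (49.01+28.53)/2 × 3 = 116.31
  [7→7.25]: (28.53+27.08)/2 × 0.25 = 6.95125
  [7.25→10.25]: (27.08+14.05)/2 × 3 = 61.695
  [10.25→11.75]: (14.05+10.01)/2 × 1.5 = 18.045
  Sum = 336.30625 µg/mL·h
Tail: C_last/k_e = 10.01/0.23 = 43.522
AUC_0→∞ (oral capsule) = 336.30625 + 43.522 = 379.82825 µg/mL·h
F = (AUC_ev/D_ev)/(AUC_iv/D_iv) = (379.82825/200)/(181/50) = 1.89914/3.62 = 0.5246

F = 0.52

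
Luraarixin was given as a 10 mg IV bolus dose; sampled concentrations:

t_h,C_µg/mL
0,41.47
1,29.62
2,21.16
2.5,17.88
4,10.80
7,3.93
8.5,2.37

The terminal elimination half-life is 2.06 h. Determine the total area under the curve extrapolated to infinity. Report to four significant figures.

Trapezoidal AUC_0→8.5:
  [0→1]: (41.47+29.62)/2 × 1 = 35.545
  [1→2]: (29.62+21.16)/2 × 1 = 25.39
  [2→2.5]: (21.16+17.88)/2 × 0.5 = 9.76
  [2.5→4]: (17.88+10.80)/2 × 1.5 = 21.51
  [4→7]: (10.80+3.93)/2 × 3 = 22.095
  [7→8.5]: (3.93+2.37)/2 × 1.5 = 4.725
  Sum = 119.025 µg/mL·h
k_e = ln2 / t½ = 0.693147 / 2.06 = 0.3365 h^-1
Extrapolated tail: C_last / k_e = 2.37 / 0.3365 = 7.043
AUC_0→∞ = 119.025 + 7.043 = 126.068 µg/mL·h

AUC = 126.1 µg/mL·h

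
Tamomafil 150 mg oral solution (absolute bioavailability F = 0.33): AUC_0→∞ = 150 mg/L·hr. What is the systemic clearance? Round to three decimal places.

CL = 0.330 L/hr

CL = F × Dose / AUC_0→∞
   = 0.33 × 150 / 150 = 0.33 L/hr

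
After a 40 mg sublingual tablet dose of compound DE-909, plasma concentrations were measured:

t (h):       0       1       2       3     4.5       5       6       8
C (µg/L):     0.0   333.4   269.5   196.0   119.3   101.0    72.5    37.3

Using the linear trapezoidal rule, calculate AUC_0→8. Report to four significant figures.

Trapezoidal AUC_0→8:
  [0→1]: (0.0+333.4)/2 × 1 = 166.7
  [1→2]: (333.4+269.5)/2 × 1 = 301.45
  [2→3]: (269.5+196.0)/2 × 1 = 232.75
  [3→4.5]: (196.0+119.3)/2 × 1.5 = 236.475
  [4.5→5]: (119.3+101.0)/2 × 0.5 = 55.075
  [5→6]: (101.0+72.5)/2 × 1 = 86.75
  [6→8]: (72.5+37.3)/2 × 2 = 109.8
  Sum = 1189.0 µg/L·h

AUC = 1189 µg/L·h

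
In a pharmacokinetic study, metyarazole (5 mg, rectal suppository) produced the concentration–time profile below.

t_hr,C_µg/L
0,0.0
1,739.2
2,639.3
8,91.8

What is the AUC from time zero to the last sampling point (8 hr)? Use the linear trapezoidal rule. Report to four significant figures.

Trapezoidal AUC_0→8:
  [0→1]: (0.0+739.2)/2 × 1 = 369.6
  [1→2]: (739.2+639.3)/2 × 1 = 689.25
  [2→8]: (639.3+91.8)/2 × 6 = 2193.3
  Sum = 3252.15 µg/L·hr

AUC = 3252 µg/L·hr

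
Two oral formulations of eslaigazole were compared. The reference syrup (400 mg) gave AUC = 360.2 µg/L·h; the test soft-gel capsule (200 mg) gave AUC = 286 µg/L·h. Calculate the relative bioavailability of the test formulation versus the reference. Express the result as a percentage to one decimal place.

F_rel = 158.8%

F_rel = (AUC_test/D_test) / (AUC_ref/D_ref)
      = (286/200) / (360.2/400)
      = 1.43 / 0.9005 = 1.5880 = 158.80%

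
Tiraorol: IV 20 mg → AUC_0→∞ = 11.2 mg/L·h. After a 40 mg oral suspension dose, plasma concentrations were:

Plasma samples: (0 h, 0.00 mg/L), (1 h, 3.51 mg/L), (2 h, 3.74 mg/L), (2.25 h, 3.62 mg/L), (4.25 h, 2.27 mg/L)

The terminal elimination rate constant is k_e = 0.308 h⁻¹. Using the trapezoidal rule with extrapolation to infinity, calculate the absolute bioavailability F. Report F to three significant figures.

F = 0.873

Trapezoidal AUC_0→4.25 (oral suspension):
  [0→1]: (0.00+3.51)/2 × 1 = 1.755
  [1→2]: (3.51+3.74)/2 × 1 = 3.625
  [2→2.25]: (3.74+3.62)/2 × 0.25 = 0.92
  [2.25→4.25]: (3.62+2.27)/2 × 2 = 5.89
  Sum = 12.19 mg/L·h
Tail: C_last/k_e = 2.27/0.308 = 7.370
AUC_0→∞ (oral suspension) = 12.19 + 7.370 = 19.56 mg/L·h
F = (AUC_ev/D_ev)/(AUC_iv/D_iv) = (19.56/40)/(11.2/20) = 0.489/0.56 = 0.8732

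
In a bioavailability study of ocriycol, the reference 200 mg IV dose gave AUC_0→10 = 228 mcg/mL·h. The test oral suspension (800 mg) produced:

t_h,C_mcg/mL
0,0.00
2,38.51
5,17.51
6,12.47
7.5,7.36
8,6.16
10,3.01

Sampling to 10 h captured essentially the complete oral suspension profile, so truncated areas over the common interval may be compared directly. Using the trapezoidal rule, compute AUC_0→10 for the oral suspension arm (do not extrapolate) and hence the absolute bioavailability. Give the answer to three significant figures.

F = 0.181

Trapezoidal AUC_0→10 (oral suspension):
  [0→2]: (0.00+38.51)/2 × 2 = 38.51
  [2→5]: (38.51+17.51)/2 × 3 = 84.03
  [5→6]: (17.51+12.47)/2 × 1 = 14.99
  [6→7.5]: (12.47+7.36)/2 × 1.5 = 14.8725
  [7.5→8]: (7.36+6.16)/2 × 0.5 = 3.38
  [8→10]: (6.16+3.01)/2 × 2 = 9.17
  Sum = 164.9525 mcg/mL·h
F = (AUC_ev/D_ev)/(AUC_iv/D_iv) = (164.9525/800)/(228/200) = 0.206191/1.14 = 0.1809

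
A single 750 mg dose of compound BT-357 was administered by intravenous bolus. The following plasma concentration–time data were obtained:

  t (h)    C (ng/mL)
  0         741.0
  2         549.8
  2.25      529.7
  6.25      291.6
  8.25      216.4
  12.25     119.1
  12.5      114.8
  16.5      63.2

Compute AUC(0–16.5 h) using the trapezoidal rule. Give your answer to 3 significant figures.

AUC = 4630 ng/mL·h

Trapezoidal AUC_0→16.5:
  [0→2]: (741.0+549.8)/2 × 2 = 1290.8
  [2→2.25]: (549.8+529.7)/2 × 0.25 = 134.9375
  [2.25→6.25]: (529.7+291.6)/2 × 4 = 1642.6
  [6.25→8.25]: (291.6+216.4)/2 × 2 = 508.0
  [8.25→12.25]: (216.4+119.1)/2 × 4 = 671.0
  [12.25→12.5]: (119.1+114.8)/2 × 0.25 = 29.2375
  [12.5→16.5]: (114.8+63.2)/2 × 4 = 356.0
  Sum = 4632.575 ng/mL·h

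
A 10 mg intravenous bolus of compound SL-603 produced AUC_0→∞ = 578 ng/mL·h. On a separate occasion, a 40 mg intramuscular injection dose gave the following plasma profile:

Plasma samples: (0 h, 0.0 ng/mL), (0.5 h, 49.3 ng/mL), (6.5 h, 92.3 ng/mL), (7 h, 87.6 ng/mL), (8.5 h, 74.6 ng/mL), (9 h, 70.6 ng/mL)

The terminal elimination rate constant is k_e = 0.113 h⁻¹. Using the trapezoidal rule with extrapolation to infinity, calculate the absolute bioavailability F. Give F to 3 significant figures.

Trapezoidal AUC_0→9 (intramuscular injection):
  [0→0.5]: (0.0+49.3)/2 × 0.5 = 12.325
  [0.5→6.5]: (49.3+92.3)/2 × 6 = 424.8
  [6.5→7]: (92.3+87.6)/2 × 0.5 = 44.975
  [7→8.5]: (87.6+74.6)/2 × 1.5 = 121.65
  [8.5→9]: (74.6+70.6)/2 × 0.5 = 36.3
  Sum = 640.05 ng/mL·h
Tail: C_last/k_e = 70.6/0.113 = 624.779
AUC_0→∞ (intramuscular injection) = 640.05 + 624.779 = 1264.829 ng/mL·h
F = (AUC_ev/D_ev)/(AUC_iv/D_iv) = (1264.829/40)/(578/10) = 31.620725/57.8 = 0.5471

F = 0.547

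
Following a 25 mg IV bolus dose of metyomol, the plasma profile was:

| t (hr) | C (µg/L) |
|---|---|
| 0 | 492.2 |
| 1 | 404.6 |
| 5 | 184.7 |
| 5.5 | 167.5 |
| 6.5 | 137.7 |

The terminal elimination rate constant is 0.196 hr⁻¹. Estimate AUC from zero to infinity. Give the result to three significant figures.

Trapezoidal AUC_0→6.5:
  [0→1]: (492.2+404.6)/2 × 1 = 448.4
  [1→5]: (404.6+184.7)/2 × 4 = 1178.6
  [5→5.5]: (184.7+167.5)/2 × 0.5 = 88.05
  [5.5→6.5]: (167.5+137.7)/2 × 1 = 152.6
  Sum = 1867.65 µg/L·hr
Extrapolated tail: C_last / k_e = 137.7 / 0.196 = 702.551
AUC_0→∞ = 1867.65 + 702.551 = 2570.201 µg/L·hr

AUC = 2570 µg/L·hr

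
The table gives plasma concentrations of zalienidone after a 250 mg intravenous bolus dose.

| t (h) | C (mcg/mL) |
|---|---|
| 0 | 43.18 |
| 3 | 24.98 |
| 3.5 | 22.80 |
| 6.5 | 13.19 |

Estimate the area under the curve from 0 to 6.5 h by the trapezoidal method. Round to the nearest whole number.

Trapezoidal AUC_0→6.5:
  [0→3]: (43.18+24.98)/2 × 3 = 102.24
  [3→3.5]: (24.98+22.80)/2 × 0.5 = 11.945
  [3.5→6.5]: (22.80+13.19)/2 × 3 = 53.985
  Sum = 168.17 mcg/mL·h

AUC = 168 mcg/mL·h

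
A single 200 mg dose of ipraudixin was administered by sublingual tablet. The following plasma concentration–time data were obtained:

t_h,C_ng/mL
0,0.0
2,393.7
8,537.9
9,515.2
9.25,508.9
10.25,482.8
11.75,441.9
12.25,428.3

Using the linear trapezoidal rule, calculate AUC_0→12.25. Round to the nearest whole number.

AUC = 5250 ng/mL·h

Trapezoidal AUC_0→12.25:
  [0→2]: (0.0+393.7)/2 × 2 = 393.7
  [2→8]: (393.7+537.9)/2 × 6 = 2794.8
  [8→9]: (537.9+515.2)/2 × 1 = 526.55
  [9→9.25]: (515.2+508.9)/2 × 0.25 = 128.0125
  [9.25→10.25]: (508.9+482.8)/2 × 1 = 495.85
  [10.25→11.75]: (482.8+441.9)/2 × 1.5 = 693.525
  [11.75→12.25]: (441.9+428.3)/2 × 0.5 = 217.55
  Sum = 5249.9875 ng/mL·h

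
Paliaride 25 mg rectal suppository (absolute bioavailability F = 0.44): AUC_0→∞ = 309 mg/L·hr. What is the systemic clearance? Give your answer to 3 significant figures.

CL = 0.0356 L/hr

CL = F × Dose / AUC_0→∞
   = 0.44 × 25 / 309 = 0.0355987 L/hr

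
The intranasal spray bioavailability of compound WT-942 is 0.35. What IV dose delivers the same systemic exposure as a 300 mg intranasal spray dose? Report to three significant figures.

Systemic exposure from an extravascular dose = F × D_ev, so the equivalent IV dose is F × D_ev.
D_iv = F × D_ev = 0.35 × 300 = 105 mg

D_iv = 105 mg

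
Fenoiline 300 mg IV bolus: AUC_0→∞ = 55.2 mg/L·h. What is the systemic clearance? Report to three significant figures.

CL = Dose_iv / AUC_0→∞
   = 300 / 55.2 = 5.43478 L/h

CL = 5.43 L/h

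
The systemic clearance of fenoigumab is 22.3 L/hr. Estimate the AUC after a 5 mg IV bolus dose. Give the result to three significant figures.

AUC_0→∞ = Dose_iv / CL
        = 5 / 22.3 = 0.224215 mg/L·hr

AUC = 0.224 mg/L·hr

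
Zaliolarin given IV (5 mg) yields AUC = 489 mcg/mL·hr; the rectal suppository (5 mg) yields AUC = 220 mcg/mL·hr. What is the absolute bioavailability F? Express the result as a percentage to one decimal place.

F = 45.0%

F = (AUC_ev / D_ev) / (AUC_iv / D_iv)
  = (220/5) / (489/5)
  = 44 / 97.8 = 0.4499
  = 44.99%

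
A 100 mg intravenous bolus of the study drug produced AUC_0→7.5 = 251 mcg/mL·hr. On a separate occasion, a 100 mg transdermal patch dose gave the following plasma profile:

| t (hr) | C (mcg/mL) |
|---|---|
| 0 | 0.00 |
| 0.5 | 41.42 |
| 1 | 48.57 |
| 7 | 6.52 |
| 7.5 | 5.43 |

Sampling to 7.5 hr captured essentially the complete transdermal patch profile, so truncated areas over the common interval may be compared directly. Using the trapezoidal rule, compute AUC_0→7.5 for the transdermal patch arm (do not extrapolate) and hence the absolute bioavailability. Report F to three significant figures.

Trapezoidal AUC_0→7.5 (transdermal patch):
  [0→0.5]: (0.00+41.42)/2 × 0.5 = 10.355
  [0.5→1]: (41.42+48.57)/2 × 0.5 = 22.4975
  [1→7]: (48.57+6.52)/2 × 6 = 165.27
  [7→7.5]: (6.52+5.43)/2 × 0.5 = 2.9875
  Sum = 201.11 mcg/mL·hr
F = (AUC_ev/D_ev)/(AUC_iv/D_iv) = (201.11/100)/(251/100) = 2.0111/2.51 = 0.8012

F = 0.801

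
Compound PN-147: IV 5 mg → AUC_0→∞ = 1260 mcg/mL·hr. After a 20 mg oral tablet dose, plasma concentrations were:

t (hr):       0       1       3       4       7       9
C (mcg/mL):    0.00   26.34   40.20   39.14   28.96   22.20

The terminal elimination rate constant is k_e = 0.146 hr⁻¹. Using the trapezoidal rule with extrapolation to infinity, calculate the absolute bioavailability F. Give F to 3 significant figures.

F = 0.0843

Trapezoidal AUC_0→9 (oral tablet):
  [0→1]: (0.00+26.34)/2 × 1 = 13.17
  [1→3]: (26.34+40.20)/2 × 2 = 66.54
  [3→4]: (40.20+39.14)/2 × 1 = 39.67
  [4→7]: (39.14+28.96)/2 × 3 = 102.15
  [7→9]: (28.96+22.20)/2 × 2 = 51.16
  Sum = 272.69 mcg/mL·hr
Tail: C_last/k_e = 22.20/0.146 = 152.055
AUC_0→∞ (oral tablet) = 272.69 + 152.055 = 424.745 mcg/mL·hr
F = (AUC_ev/D_ev)/(AUC_iv/D_iv) = (424.745/20)/(1260/5) = 21.23725/252 = 0.0843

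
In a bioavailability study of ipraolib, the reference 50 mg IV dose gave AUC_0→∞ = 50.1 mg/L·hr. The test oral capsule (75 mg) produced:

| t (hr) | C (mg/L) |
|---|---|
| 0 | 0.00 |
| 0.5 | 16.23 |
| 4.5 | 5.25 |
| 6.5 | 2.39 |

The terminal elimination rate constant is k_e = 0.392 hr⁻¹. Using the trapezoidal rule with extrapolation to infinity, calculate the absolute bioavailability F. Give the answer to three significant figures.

F = 0.808

Trapezoidal AUC_0→6.5 (oral capsule):
  [0→0.5]: (0.00+16.23)/2 × 0.5 = 4.0575
  [0.5→4.5]: (16.23+5.25)/2 × 4 = 42.96
  [4.5→6.5]: (5.25+2.39)/2 × 2 = 7.64
  Sum = 54.6575 mg/L·hr
Tail: C_last/k_e = 2.39/0.392 = 6.097
AUC_0→∞ (oral capsule) = 54.6575 + 6.097 = 60.7545 mg/L·hr
F = (AUC_ev/D_ev)/(AUC_iv/D_iv) = (60.7545/75)/(50.1/50) = 0.81006/1.002 = 0.8084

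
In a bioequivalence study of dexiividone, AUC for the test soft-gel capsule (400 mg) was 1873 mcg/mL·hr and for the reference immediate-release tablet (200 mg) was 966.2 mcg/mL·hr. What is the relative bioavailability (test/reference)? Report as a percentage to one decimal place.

F_rel = 96.9%

F_rel = (AUC_test/D_test) / (AUC_ref/D_ref)
      = (1873/400) / (966.2/200)
      = 4.6825 / 4.831 = 0.9693 = 96.93%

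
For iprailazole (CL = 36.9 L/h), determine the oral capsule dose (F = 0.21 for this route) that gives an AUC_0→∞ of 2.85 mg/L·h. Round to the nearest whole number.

Dose = CL × AUC_0→∞ / F
     = 36.9 × 2.85 / 0.21 = 500.786 mg

Dose = 501 mg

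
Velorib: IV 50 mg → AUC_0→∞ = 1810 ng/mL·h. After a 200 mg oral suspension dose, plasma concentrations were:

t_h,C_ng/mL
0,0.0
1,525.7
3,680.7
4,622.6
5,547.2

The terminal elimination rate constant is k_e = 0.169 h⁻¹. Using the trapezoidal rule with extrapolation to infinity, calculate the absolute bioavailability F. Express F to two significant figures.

Trapezoidal AUC_0→5 (oral suspension):
  [0→1]: (0.0+525.7)/2 × 1 = 262.85
  [1→3]: (525.7+680.7)/2 × 2 = 1206.4
  [3→4]: (680.7+622.6)/2 × 1 = 651.65
  [4→5]: (622.6+547.2)/2 × 1 = 584.9
  Sum = 2705.8 ng/mL·h
Tail: C_last/k_e = 547.2/0.169 = 3237.870
AUC_0→∞ (oral suspension) = 2705.8 + 3237.870 = 5943.67 ng/mL·h
F = (AUC_ev/D_ev)/(AUC_iv/D_iv) = (5943.67/200)/(1810/50) = 29.71835/36.2 = 0.8209

F = 0.82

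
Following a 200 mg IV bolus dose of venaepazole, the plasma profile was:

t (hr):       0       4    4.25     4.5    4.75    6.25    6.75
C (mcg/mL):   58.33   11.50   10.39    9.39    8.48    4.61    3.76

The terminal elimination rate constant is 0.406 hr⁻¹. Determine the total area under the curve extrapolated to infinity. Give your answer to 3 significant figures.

Trapezoidal AUC_0→6.75:
  [0→4]: (58.33+11.50)/2 × 4 = 139.66
  [4→4.25]: (11.50+10.39)/2 × 0.25 = 2.73625
  [4.25→4.5]: (10.39+9.39)/2 × 0.25 = 2.4725
  [4.5→4.75]: (9.39+8.48)/2 × 0.25 = 2.23375
  [4.75→6.25]: (8.48+4.61)/2 × 1.5 = 9.8175
  [6.25→6.75]: (4.61+3.76)/2 × 0.5 = 2.0925
  Sum = 159.0125 mcg/mL·hr
Extrapolated tail: C_last / k_e = 3.76 / 0.406 = 9.261
AUC_0→∞ = 159.0125 + 9.261 = 168.2735 mcg/mL·hr

AUC = 168 mcg/mL·hr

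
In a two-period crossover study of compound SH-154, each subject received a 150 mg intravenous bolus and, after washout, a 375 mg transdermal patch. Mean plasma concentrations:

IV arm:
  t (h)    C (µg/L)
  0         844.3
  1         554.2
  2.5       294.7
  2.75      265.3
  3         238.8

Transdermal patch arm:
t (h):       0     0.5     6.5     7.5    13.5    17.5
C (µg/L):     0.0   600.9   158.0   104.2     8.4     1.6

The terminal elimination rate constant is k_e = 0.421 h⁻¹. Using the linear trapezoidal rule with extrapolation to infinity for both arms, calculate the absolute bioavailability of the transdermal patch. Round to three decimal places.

F = 0.574

Trapezoidal AUC_0→3 (IV):
  [0→1]: (844.3+554.2)/2 × 1 = 699.25
  [1→2.5]: (554.2+294.7)/2 × 1.5 = 636.675
  [2.5→2.75]: (294.7+265.3)/2 × 0.25 = 70.0
  [2.75→3]: (265.3+238.8)/2 × 0.25 = 63.0125
  Sum = 1468.9375 µg/L·h
IV tail: 238.8/0.421 = 567.221; AUC_iv,0→∞ = 1468.9375 + 567.221 = 2036.1585 µg/L·h
Trapezoidal AUC_0→17.5 (transdermal patch):
  [0→0.5]: (0.0+600.9)/2 × 0.5 = 150.225
  [0.5→6.5]: (600.9+158.0)/2 × 6 = 2276.7
  [6.5→7.5]: (158.0+104.2)/2 × 1 = 131.1
  [7.5→13.5]: (104.2+8.4)/2 × 6 = 337.8
  [13.5→17.5]: (8.4+1.6)/2 × 4 = 20.0
  Sum = 2915.825 µg/L·h
transdermal patch tail: 1.6/0.421 = 3.800; AUC_ev,0→∞ = 2915.825 + 3.800 = 2919.625 µg/L·h
F = (AUC_ev/D_ev)/(AUC_iv/D_iv) = (2919.625/375)/(2036.1585/150) = 7.78567/13.57439 = 0.5736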